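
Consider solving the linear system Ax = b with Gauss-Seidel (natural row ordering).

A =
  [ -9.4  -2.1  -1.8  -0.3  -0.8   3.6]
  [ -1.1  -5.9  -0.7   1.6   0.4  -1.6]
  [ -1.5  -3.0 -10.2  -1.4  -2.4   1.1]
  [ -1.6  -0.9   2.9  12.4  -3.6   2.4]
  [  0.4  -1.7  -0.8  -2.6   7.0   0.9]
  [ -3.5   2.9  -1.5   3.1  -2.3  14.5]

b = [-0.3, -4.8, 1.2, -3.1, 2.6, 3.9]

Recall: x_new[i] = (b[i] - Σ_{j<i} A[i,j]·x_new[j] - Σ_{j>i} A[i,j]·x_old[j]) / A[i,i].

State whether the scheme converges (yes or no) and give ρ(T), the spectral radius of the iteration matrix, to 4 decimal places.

yes, ρ = 0.5076

A = D + L + U where D = diag(-9.4, -5.9, -10.2, 12.4, 7, 14.5).
GS T = -(D+L)⁻¹U: row 0 first, T[0,5] = -(3.6)/(-9.4) = +0.3830; later rows by forward substitution.
  T[0,:] = [+0.0000 -0.2234 -0.1915 -0.0319 -0.0851 +0.3830]
  T[1,:] = [+0.0000 +0.0417 -0.0829 +0.2771 +0.0837 -0.3426]
  T[2,:] = [+0.0000 +0.0206 +0.0526 -0.2141 -0.2474 +0.1523]
  T[3,:] = [+0.0000 -0.0306 -0.0430 +0.0661 +0.3433 -0.2046]
  T[4,:] = [+0.0000 +0.0139 -0.0192 +0.0692 +0.1244 -0.2923]
  T[5,:] = [+0.0000 -0.0514 -0.0180 -0.0884 -0.1165 +0.1741]
moduli |λ_i(T)| = 0.5076, 0.1162, 0.1162, 0.0692, 0.0692, 0.0000.
ρ = 0.5076; 0.5076 < 1 ⇒ converges.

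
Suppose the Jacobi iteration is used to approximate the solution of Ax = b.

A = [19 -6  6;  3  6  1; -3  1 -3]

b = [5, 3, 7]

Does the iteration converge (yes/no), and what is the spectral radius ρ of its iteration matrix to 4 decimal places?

yes, ρ = 0.5439

Let D = diag(19, 6, -3); L, U the strict triangles.
T_J = -D⁻¹(L+U): T[1,0] = -(3)/(6) = -0.5000; T[1,1] = 0.
  T[0,:] = [+0.0000, +0.3158, -0.3158]
  T[1,:] = [-0.5000, +0.0000, -0.1667]
  T[2,:] = [-1.0000, +0.3333, +0.0000]
|λ(T)| sorted: 0.5439, 0.4399, 0.4399.
ρ(T) = max|λ| = 0.5439; 0.5439 < 1: convergent.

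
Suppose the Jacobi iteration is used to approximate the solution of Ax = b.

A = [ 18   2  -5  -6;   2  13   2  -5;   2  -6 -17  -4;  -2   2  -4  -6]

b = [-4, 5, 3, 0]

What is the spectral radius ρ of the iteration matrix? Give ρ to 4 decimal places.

0.6759

Split A = D + L + U, D = diag(18, 13, -17, -6).
Jacobi T = -D⁻¹(L+U): T[2,1] = -(-6)/(-17) = -0.3529; T[2,2] = 0.
  T[0,:] = [+0.0000, -0.1111, +0.2778, +0.3333]
  T[1,:] = [-0.1538, +0.0000, -0.1538, +0.3846]
  T[2,:] = [+0.1176, -0.3529, +0.0000, -0.2353]
  T[3,:] = [-0.3333, +0.3333, -0.6667, +0.0000]
moduli |λ_i(T)| = 0.6759, 0.3772, 0.3772, 0.0592.
ρ(T) = max|λ| = 0.6759; 0.6759 < 1 ⇒ converges.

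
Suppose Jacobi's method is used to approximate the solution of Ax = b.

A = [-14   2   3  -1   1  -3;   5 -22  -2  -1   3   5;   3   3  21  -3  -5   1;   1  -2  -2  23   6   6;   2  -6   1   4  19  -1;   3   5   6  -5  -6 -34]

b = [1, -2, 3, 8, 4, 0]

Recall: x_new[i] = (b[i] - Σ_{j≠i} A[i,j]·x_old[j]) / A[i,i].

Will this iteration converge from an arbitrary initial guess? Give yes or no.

yes

Write A = D+L+U with D = diag(-14, -22, 21, 23, 19, -34).
Jacobi T = -D⁻¹(L+U): T[2,5] = -(1)/(21) = -0.0476; T[2,2] = 0.
  T[0,:] = [+0.0000, +0.1429, +0.2143, -0.0714, +0.0714, -0.2143]
  T[1,:] = [+0.2273, +0.0000, -0.0909, -0.0455, +0.1364, +0.2273]
  T[2,:] = [-0.1429, -0.1429, +0.0000, +0.1429, +0.2381, -0.0476]
  T[3,:] = [-0.0435, +0.0870, +0.0870, +0.0000, -0.2609, -0.2609]
  T[4,:] = [-0.1053, +0.3158, -0.0526, -0.2105, +0.0000, +0.0526]
  T[5,:] = [+0.0882, +0.1471, +0.1765, -0.1471, -0.1765, +0.0000]
|λ(T)| sorted: 0.5698, 0.3816, 0.3212, 0.3212, 0.0977, 0.0179.
spectral radius ρ = 0.5698; 0.5698 < 1, so it converges for any x₀.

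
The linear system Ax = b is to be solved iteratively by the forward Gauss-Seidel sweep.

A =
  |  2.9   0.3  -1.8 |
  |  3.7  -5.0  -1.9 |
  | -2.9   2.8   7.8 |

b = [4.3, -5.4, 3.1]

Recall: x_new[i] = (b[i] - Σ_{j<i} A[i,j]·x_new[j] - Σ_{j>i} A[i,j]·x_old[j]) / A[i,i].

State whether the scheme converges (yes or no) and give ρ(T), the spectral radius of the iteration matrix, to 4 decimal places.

Write A = D+L+U with D = diag(2.9, -5, 7.8).
T_GS = -(D+L)⁻¹U: row 0 first, T[0,1] = -(0.3)/(2.9) = -0.1034; later rows by forward substitution.
  T[0,:] = [+0.0000  -0.1034  +0.6207]
  T[1,:] = [+0.0000  -0.0766  +0.0793]
  T[2,:] = [+0.0000  -0.0110  +0.2023]
|roots of det(T-λI)|: 0.1991, 0.0734, 0.0000.
ρ(T) = max|λ| = 0.1991; 0.1991 < 1, so it converges for any x₀.

yes, ρ = 0.1991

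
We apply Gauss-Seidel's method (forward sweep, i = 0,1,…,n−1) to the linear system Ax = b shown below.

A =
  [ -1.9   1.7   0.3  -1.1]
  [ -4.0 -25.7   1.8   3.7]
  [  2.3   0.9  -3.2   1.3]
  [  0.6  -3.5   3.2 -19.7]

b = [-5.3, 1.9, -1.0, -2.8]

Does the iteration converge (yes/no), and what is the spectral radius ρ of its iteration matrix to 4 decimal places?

Diagonal D = diag(-1.9, -25.7, -3.2, -19.7); L, U strict lower/upper.
GS T = -(D+L)⁻¹U: row 0 first, T[0,2] = -(0.3)/(-1.9) = +0.1579; later rows by forward substitution.
  T[0,:] = [+0.0000, +0.8947, +0.1579, -0.5789]
  T[1,:] = [+0.0000, -0.1393, +0.0455, +0.2341]
  T[2,:] = [+0.0000, +0.6039, +0.1263, +0.0560]
  T[3,:] = [+0.0000, +0.1501, +0.0172, -0.0501]
|eigenvalues of T|: 0.3126, 0.2591, 0.0096, 0.0000.
spectral radius ρ = 0.3126; 0.3126 < 1 ⇒ converges.

yes, ρ = 0.3126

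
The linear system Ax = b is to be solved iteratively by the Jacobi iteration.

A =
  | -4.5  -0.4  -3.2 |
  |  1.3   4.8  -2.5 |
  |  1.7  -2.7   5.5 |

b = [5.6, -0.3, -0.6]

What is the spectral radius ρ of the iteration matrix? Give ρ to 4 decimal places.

0.7975

Write A = D+L+U with D = diag(-4.5, 4.8, 5.5).
T_J = -D⁻¹(L+U): T[2,1] = -(-2.7)/(5.5) = +0.4909; T[2,2] = 0.
  T[0,:] = [+0.0000  -0.0889  -0.7111]
  T[1,:] = [-0.2708  +0.0000  +0.5208]
  T[2,:] = [-0.3091  +0.4909  +0.0000]
|eigenvalues of T|: 0.7975, 0.5488, 0.2487.
ρ = 0.7975; 0.7975 < 1, so it converges for any x₀.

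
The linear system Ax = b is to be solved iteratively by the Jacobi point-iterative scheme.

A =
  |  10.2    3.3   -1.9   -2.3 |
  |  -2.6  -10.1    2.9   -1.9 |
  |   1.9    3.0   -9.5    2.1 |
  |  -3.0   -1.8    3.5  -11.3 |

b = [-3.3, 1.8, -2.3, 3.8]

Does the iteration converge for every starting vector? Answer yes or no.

yes

Let D = diag(10.2, -10.1, -9.5, -11.3); L, U the strict triangles.
Jacobi: T = -D⁻¹(L+U), T[3,2] = -(3.5)/(-11.3) = +0.3097; T[3,3] = 0.
  T[0,:] = [+0.0000 -0.3235 +0.1863 +0.2255]
  T[1,:] = [-0.2574 +0.0000 +0.2871 -0.1881]
  T[2,:] = [+0.2000 +0.3158 +0.0000 +0.2211]
  T[3,:] = [-0.2655 -0.1593 +0.3097 +0.0000]
|eigenvalues of T|: 0.6091, 0.2381, 0.2381, 0.1366.
ρ(T) = max|λ| = 0.6091; 0.6091 < 1, so it converges for any x₀.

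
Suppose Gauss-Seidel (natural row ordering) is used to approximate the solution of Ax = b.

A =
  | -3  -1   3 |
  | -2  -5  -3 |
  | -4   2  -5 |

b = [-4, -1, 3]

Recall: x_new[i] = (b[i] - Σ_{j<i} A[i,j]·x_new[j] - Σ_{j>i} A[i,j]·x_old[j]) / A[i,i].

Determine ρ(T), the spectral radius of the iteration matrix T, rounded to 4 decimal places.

Split A = D + L + U, D = diag(-3, -5, -5).
GS T = -(D+L)⁻¹U: row 0 first, T[0,1] = -(-1)/(-3) = -0.3333; later rows by forward substitution.
  T[0,:] = [+0.0000, -0.3333, +1.0000]
  T[1,:] = [+0.0000, +0.1333, -1.0000]
  T[2,:] = [+0.0000, +0.3200, -1.2000]
|eigenvalues of T|: 0.8861, 0.1806, 0.0000.
ρ = 0.8861; 0.8861 < 1 ⇒ converges.

0.8861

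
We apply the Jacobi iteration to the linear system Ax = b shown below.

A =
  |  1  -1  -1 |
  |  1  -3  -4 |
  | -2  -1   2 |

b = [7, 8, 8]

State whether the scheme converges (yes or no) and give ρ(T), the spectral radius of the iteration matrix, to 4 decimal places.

no, ρ = 1.2615

Split A = D + L + U, D = diag(1, -3, 2).
Jacobi T = -D⁻¹(L+U): T[2,1] = -(-1)/(2) = +0.5000; T[2,2] = 0.
  T[0,:] = [+0.0000 +1.0000 +1.0000]
  T[1,:] = [+0.3333 +0.0000 -1.3333]
  T[2,:] = [+1.0000 +0.5000 +0.0000]
|eigenvalues of T|: 1.2615, 0.9617, 0.9617.
ρ = 1.2615; 1.2615 > 1: divergent.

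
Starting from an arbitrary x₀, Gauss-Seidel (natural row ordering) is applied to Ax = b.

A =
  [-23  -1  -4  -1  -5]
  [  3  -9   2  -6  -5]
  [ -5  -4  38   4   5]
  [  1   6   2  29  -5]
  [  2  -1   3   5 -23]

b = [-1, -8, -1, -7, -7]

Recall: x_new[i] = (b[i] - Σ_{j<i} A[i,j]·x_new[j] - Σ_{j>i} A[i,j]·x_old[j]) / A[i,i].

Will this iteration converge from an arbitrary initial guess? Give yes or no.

yes

Diagonal D = diag(-23, -9, 38, 29, -23); L, U strict lower/upper.
T_GS = -(D+L)⁻¹U: row 0 first, T[0,1] = -(-1)/(-23) = -0.0435; later rows by forward substitution.
  T[0,:] = [+0.0000  -0.0435  -0.1739  -0.0435  -0.2174]
  T[1,:] = [+0.0000  -0.0145  +0.1643  -0.6812  -0.6280]
  T[2,:] = [+0.0000  -0.0072  -0.0056  -0.1827  -0.2263]
  T[3,:] = [+0.0000  +0.0050  -0.0276  +0.1550  +0.3255]
  T[4,:] = [+0.0000  -0.0030  -0.0290  +0.0357  +0.0496]
|roots of det(T-λI)|: 0.2668, 0.0645, 0.0645, 0.0138, 0.0000.
ρ(T) = max|λ| = 0.2668; 0.2668 < 1, so it converges for any x₀.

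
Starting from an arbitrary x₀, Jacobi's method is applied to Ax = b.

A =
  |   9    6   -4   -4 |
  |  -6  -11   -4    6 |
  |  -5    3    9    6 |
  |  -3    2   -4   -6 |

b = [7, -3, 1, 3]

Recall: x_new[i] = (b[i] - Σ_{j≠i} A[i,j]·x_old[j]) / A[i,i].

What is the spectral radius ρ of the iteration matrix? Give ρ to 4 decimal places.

1.2516

A = D + L + U where D = diag(9, -11, 9, -6).
T_J = -D⁻¹(L+U): T[2,3] = -(6)/(9) = -0.6667; T[2,2] = 0.
  T[0,:] = [+0.0000 -0.6667 +0.4444 +0.4444]
  T[1,:] = [-0.5455 +0.0000 -0.3636 +0.5455]
  T[2,:] = [+0.5556 -0.3333 +0.0000 -0.6667]
  T[3,:] = [-0.5000 +0.3333 -0.6667 +0.0000]
|roots of det(T-λI)|: 1.2516, 0.7329, 0.3886, 0.1301.
spectral radius ρ = 1.2516; 1.2516 > 1, so it fails to converge.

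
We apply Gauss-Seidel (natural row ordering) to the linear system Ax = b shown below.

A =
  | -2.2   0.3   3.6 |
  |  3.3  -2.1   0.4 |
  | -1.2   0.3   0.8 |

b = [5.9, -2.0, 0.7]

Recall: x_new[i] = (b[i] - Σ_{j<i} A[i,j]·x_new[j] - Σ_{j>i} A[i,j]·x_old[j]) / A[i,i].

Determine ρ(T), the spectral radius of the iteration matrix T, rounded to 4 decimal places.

Diagonal D = diag(-2.2, -2.1, 0.8); L, U strict lower/upper.
Gauss-Seidel: T = -(D+L)⁻¹U, row 0 first, T[0,2] = -(3.6)/(-2.2) = +1.6364; later rows by forward substitution.
  T[0,:] = [+0.0000, +0.1364, +1.6364]
  T[1,:] = [+0.0000, +0.2143, +2.7619]
  T[2,:] = [+0.0000, +0.1242, +1.4188]
|λ(T)| sorted: 1.6566, 0.0235, 0.0000.
ρ = 1.6566; 1.6566 > 1, so it fails to converge.

1.6566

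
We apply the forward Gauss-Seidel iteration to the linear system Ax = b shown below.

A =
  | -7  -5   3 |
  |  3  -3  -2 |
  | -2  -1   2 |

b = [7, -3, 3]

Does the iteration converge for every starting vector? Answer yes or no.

yes

Write A = D+L+U with D = diag(-7, -3, 2).
Gauss-Seidel: T = -(D+L)⁻¹U, row 0 first, T[0,1] = -(-5)/(-7) = -0.7143; later rows by forward substitution.
  T[0,:] = [+0.0000 -0.7143 +0.4286]
  T[1,:] = [+0.0000 -0.7143 -0.2381]
  T[2,:] = [+0.0000 -1.0714 +0.3095]
|eigenvalues of T|: 0.9215, 0.5167, 0.0000.
ρ = 0.9215; 0.9215 < 1, so it converges for any x₀.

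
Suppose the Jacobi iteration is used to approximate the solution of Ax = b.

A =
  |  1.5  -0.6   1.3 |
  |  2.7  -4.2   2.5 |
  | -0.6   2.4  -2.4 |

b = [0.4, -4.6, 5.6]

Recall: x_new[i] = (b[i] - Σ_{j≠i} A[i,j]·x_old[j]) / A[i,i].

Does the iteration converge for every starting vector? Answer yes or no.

Write A = D+L+U with D = diag(1.5, -4.2, -2.4).
T_J = -D⁻¹(L+U): T[1,0] = -(2.7)/(-4.2) = +0.6429; T[1,1] = 0.
  T[0,:] = [+0.0000  +0.4000  -0.8667]
  T[1,:] = [+0.6429  +0.0000  +0.5952]
  T[2,:] = [-0.2500  +1.0000  +0.0000]
moduli |λ_i(T)| = 1.2500, 0.7024, 0.7024.
ρ = 1.2500; 1.2500 > 1, so it fails to converge.

no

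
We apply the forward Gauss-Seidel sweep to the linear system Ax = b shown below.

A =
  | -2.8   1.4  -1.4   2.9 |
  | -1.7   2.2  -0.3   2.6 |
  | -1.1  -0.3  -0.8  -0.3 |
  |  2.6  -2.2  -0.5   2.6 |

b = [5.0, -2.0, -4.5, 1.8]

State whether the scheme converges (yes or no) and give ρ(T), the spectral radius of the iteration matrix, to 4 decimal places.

no, ρ = 1.3999

Let D = diag(-2.8, 2.2, -0.8, 2.6); L, U the strict triangles.
T_GS = -(D+L)⁻¹U: row 0 first, T[0,1] = -(1.4)/(-2.8) = +0.5000; later rows by forward substitution.
  T[0,:] = [+0.0000, +0.5000, -0.5000, +1.0357]
  T[1,:] = [+0.0000, +0.3864, -0.2500, -0.3815]
  T[2,:] = [+0.0000, -0.8324, +0.7813, -1.6560]
  T[3,:] = [+0.0000, -0.3332, +0.4387, -1.6770]
eigenvalue magnitudes: 1.3999, 0.9106, 0.0201, 0.0000.
spectral radius ρ = 1.3999; 1.3999 > 1 ⇒ diverges.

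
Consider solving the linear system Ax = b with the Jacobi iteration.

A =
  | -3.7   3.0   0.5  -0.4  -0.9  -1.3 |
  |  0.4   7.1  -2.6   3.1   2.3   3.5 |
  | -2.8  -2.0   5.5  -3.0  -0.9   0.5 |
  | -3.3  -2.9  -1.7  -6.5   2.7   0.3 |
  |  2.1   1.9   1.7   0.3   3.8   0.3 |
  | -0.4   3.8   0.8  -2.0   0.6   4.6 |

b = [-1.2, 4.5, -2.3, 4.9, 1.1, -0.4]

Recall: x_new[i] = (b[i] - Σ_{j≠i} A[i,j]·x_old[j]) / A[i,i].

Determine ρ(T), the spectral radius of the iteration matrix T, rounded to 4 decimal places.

1.2622

Diagonal D = diag(-3.7, 7.1, 5.5, -6.5, 3.8, 4.6); L, U strict lower/upper.
T_J = -D⁻¹(L+U): T[5,0] = -(-0.4)/(4.6) = +0.0870; T[5,5] = 0.
  T[0,:] = [+0.0000, +0.8108, +0.1351, -0.1081, -0.2432, -0.3514]
  T[1,:] = [-0.0563, +0.0000, +0.3662, -0.4366, -0.3239, -0.4930]
  T[2,:] = [+0.5091, +0.3636, +0.0000, +0.5455, +0.1636, -0.0909]
  T[3,:] = [-0.5077, -0.4462, -0.2615, +0.0000, +0.4154, +0.0462]
  T[4,:] = [-0.5526, -0.5000, -0.4474, -0.0789, +0.0000, -0.0789]
  T[5,:] = [+0.0870, -0.8261, -0.1739, +0.4348, -0.1304, +0.0000]
moduli |λ_i(T)| = 1.2622, 0.7531, 0.4465, 0.4465, 0.3195, 0.3195.
ρ(T) = max|λ| = 1.2622; 1.2622 > 1, so it fails to converge.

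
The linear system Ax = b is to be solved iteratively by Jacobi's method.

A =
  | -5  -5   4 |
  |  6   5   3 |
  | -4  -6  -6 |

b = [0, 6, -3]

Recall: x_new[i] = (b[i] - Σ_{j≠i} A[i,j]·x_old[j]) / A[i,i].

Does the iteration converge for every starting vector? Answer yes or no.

no

Write A = D+L+U with D = diag(-5, 5, -6).
Jacobi T = -D⁻¹(L+U): T[1,0] = -(6)/(5) = -1.2000; T[1,1] = 0.
  T[0,:] = [+0.0000  -1.0000  +0.8000]
  T[1,:] = [-1.2000  +0.0000  -0.6000]
  T[2,:] = [-0.6667  -1.0000  +0.0000]
|eigenvalues of T|: 1.3025, 0.6557, 0.6557.
ρ = 1.3025; 1.3025 > 1 ⇒ diverges.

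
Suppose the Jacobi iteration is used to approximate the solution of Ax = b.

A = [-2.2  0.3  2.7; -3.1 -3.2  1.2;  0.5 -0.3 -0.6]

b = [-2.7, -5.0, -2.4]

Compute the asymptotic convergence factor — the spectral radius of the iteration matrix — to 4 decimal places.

1.1264

Diagonal D = diag(-2.2, -3.2, -0.6); L, U strict lower/upper.
Jacobi: T = -D⁻¹(L+U), T[0,2] = -(2.7)/(-2.2) = +1.2273; T[0,0] = 0.
  T[0,:] = [+0.0000 +0.1364 +1.2273]
  T[1,:] = [-0.9688 +0.0000 +0.3750]
  T[2,:] = [+0.8333 -0.5000 +0.0000]
eigenvalue magnitudes: 1.1264, 0.7521, 0.7521.
ρ = 1.1264; 1.1264 > 1, so it fails to converge.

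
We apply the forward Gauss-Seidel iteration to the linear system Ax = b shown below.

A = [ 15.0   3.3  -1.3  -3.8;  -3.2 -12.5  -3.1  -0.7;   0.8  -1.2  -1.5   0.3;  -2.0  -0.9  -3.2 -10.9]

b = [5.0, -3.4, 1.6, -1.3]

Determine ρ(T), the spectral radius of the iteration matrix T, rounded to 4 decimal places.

Split A = D + L + U, D = diag(15, -12.5, -1.5, -10.9).
Gauss-Seidel: T = -(D+L)⁻¹U, row 0 first, T[0,3] = -(-3.8)/(15) = +0.2533; later rows by forward substitution.
  T[0,:] = [+0.0000 -0.2200 +0.0867 +0.2533]
  T[1,:] = [+0.0000 +0.0563 -0.2702 -0.1209]
  T[2,:] = [+0.0000 -0.1624 +0.2624 +0.4318]
  T[3,:] = [+0.0000 +0.0834 -0.0706 -0.1633]
moduli |λ_i(T)| = 0.2761, 0.1647, 0.0440, 0.0000.
spectral radius ρ = 0.2761; 0.2761 < 1: convergent.

0.2761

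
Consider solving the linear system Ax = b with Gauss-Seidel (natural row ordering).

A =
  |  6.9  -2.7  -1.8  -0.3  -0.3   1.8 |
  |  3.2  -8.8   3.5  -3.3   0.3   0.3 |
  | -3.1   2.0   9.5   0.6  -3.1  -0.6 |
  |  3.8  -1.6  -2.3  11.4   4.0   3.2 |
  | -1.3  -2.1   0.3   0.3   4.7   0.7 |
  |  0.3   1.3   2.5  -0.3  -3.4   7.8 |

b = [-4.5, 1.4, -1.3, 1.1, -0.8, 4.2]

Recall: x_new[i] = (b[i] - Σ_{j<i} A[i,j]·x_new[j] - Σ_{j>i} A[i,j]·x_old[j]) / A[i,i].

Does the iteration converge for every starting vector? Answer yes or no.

A = D + L + U where D = diag(6.9, -8.8, 9.5, 11.4, 4.7, 7.8).
Gauss-Seidel: T = -(D+L)⁻¹U, row 0 first, T[0,5] = -(1.8)/(6.9) = -0.2609; later rows by forward substitution.
  T[0,:] = [+0.0000  +0.3913  +0.2609  +0.0435  +0.0435  -0.2609]
  T[1,:] = [+0.0000  +0.1423  +0.4926  -0.3592  +0.0499  -0.0608]
  T[2,:] = [+0.0000  +0.0977  -0.0186  +0.0266  +0.3300  -0.0092]
  T[3,:] = [+0.0000  -0.0907  -0.0216  -0.0595  -0.2918  -0.2041]
  T[4,:] = [+0.0000  +0.1714  +0.2948  -0.1464  +0.0319  -0.2346]
  T[5,:] = [+0.0000  +0.0011  +0.0415  -0.0164  -0.1131  -0.0870]
|λ(T)| sorted: 0.6008, 0.4088, 0.1430, 0.0237, 0.0237, 0.0000.
spectral radius ρ = 0.6008; 0.6008 < 1: convergent.

yes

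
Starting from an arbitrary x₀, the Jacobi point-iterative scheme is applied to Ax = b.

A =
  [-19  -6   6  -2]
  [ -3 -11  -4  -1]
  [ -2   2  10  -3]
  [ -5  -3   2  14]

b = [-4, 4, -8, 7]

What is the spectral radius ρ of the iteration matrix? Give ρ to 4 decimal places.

0.5514

Diagonal D = diag(-19, -11, 10, 14); L, U strict lower/upper.
Jacobi T = -D⁻¹(L+U): T[3,1] = -(-3)/(14) = +0.2143; T[3,3] = 0.
  T[0,:] = [+0.0000  -0.3158  +0.3158  -0.1053]
  T[1,:] = [-0.2727  +0.0000  -0.3636  -0.0909]
  T[2,:] = [+0.2000  -0.2000  +0.0000  +0.3000]
  T[3,:] = [+0.3571  +0.2143  -0.1429  +0.0000]
moduli |λ_i(T)| = 0.5514, 0.3270, 0.3270, 0.3072.
ρ = 0.5514; 0.5514 < 1: convergent.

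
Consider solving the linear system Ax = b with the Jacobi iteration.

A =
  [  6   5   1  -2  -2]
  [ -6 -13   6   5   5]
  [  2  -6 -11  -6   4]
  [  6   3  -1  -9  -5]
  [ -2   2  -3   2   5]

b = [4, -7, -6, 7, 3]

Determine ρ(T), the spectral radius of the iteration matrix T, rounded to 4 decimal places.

1.1587

Let D = diag(6, -13, -11, -9, 5); L, U the strict triangles.
T_J = -D⁻¹(L+U): T[2,3] = -(-6)/(-11) = -0.5455; T[2,2] = 0.
  T[0,:] = [+0.0000 -0.8333 -0.1667 +0.3333 +0.3333]
  T[1,:] = [-0.4615 +0.0000 +0.4615 +0.3846 +0.3846]
  T[2,:] = [+0.1818 -0.5455 +0.0000 -0.5455 +0.3636]
  T[3,:] = [+0.6667 +0.3333 -0.1111 +0.0000 -0.5556]
  T[4,:] = [+0.4000 -0.4000 +0.6000 -0.4000 +0.0000]
moduli |λ_i(T)| = 1.1587, 0.6202, 0.6202, 0.6129, 0.3472.
spectral radius ρ = 1.1587; 1.1587 > 1, so it fails to converge.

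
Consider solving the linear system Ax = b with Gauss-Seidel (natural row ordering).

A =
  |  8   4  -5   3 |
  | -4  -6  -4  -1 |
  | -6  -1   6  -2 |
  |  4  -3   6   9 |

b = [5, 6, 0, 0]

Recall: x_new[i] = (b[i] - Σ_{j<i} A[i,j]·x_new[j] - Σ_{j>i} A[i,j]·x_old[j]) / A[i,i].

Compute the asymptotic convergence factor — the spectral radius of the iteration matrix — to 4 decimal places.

1.1656

Write A = D+L+U with D = diag(8, -6, 6, 9).
T_GS = -(D+L)⁻¹U: row 0 first, T[0,3] = -(3)/(8) = -0.3750; later rows by forward substitution.
  T[0,:] = [+0.0000 -0.5000 +0.6250 -0.3750]
  T[1,:] = [+0.0000 +0.3333 -1.0833 +0.0833]
  T[2,:] = [+0.0000 -0.4444 +0.4444 -0.0278]
  T[3,:] = [+0.0000 +0.6296 -0.9352 +0.2130]
moduli |λ_i(T)| = 1.1656, 0.3110, 0.1362, 0.0000.
ρ(T) = max|λ| = 1.1656; 1.1656 > 1 ⇒ diverges.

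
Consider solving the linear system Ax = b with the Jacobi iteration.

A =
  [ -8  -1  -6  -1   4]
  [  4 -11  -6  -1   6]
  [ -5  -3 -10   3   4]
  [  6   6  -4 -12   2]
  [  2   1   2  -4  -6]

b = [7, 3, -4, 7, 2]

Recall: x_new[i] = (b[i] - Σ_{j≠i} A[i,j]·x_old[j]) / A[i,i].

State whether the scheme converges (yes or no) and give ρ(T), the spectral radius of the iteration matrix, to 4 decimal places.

no, ρ = 1.1278

Write A = D+L+U with D = diag(-8, -11, -10, -12, -6).
Jacobi T = -D⁻¹(L+U): T[4,1] = -(1)/(-6) = +0.1667; T[4,4] = 0.
  T[0,:] = [+0.0000  -0.1250  -0.7500  -0.1250  +0.5000]
  T[1,:] = [+0.3636  +0.0000  -0.5455  -0.0909  +0.5455]
  T[2,:] = [-0.5000  -0.3000  +0.0000  +0.3000  +0.4000]
  T[3,:] = [+0.5000  +0.5000  -0.3333  +0.0000  +0.1667]
  T[4,:] = [+0.3333  +0.1667  +0.3333  -0.6667  +0.0000]
moduli |λ_i(T)| = 1.1278, 0.7418, 0.7418, 0.4454, 0.1724.
ρ(T) = max|λ| = 1.1278; 1.1278 > 1 ⇒ diverges.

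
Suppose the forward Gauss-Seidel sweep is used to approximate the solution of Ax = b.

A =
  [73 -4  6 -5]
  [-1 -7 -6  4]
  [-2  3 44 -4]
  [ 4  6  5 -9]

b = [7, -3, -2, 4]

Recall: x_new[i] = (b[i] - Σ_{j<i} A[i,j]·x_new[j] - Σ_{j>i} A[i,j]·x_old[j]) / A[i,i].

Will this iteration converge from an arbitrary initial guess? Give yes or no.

yes

Let D = diag(73, -7, 44, -9); L, U the strict triangles.
T_GS = -(D+L)⁻¹U: row 0 first, T[0,3] = -(-5)/(73) = +0.0685; later rows by forward substitution.
  T[0,:] = [+0.0000, +0.0548, -0.0822, +0.0685]
  T[1,:] = [+0.0000, -0.0078, -0.8454, +0.5616]
  T[2,:] = [+0.0000, +0.0030, +0.0539, +0.0557]
  T[3,:] = [+0.0000, +0.0208, -0.5702, +0.4358]
|roots of det(T-λI)|: 0.3420, 0.1722, 0.0322, 0.0000.
spectral radius ρ = 0.3420; 0.3420 < 1: convergent.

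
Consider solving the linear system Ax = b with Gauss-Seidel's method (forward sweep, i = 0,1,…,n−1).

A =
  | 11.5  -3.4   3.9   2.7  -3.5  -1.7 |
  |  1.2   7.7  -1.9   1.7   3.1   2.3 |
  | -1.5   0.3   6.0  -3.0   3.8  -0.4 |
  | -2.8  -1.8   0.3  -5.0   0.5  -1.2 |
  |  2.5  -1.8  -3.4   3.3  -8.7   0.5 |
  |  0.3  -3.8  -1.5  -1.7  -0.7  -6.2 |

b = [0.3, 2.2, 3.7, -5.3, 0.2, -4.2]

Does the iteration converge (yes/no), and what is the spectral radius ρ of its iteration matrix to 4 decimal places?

Write A = D+L+U with D = diag(11.5, 7.7, 6, -5, -8.7, -6.2).
Gauss-Seidel: T = -(D+L)⁻¹U, row 0 first, T[0,2] = -(3.9)/(11.5) = -0.3391; later rows by forward substitution.
  T[0,:] = [+0.0000  +0.2957  -0.3391  -0.2348  +0.3043  +0.1478]
  T[1,:] = [+0.0000  -0.0461  +0.2996  -0.1842  -0.4500  -0.3217]
  T[2,:] = [+0.0000  +0.0762  -0.0998  +0.4505  -0.5347  +0.1197]
  T[3,:] = [+0.0000  -0.1444  +0.0761  +0.2248  +0.0595  -0.1998]
  T[4,:] = [+0.0000  +0.0099  -0.0916  -0.1201  +0.4121  +0.0440]
  T[5,:] = [+0.0000  +0.0626  -0.1864  -0.0555  +0.3571  +0.2252]
moduli |λ_i(T)| = 0.5089, 0.3977, 0.2659, 0.0780, 0.0024, 0.0000.
spectral radius ρ = 0.5089; 0.5089 < 1 ⇒ converges.

yes, ρ = 0.5089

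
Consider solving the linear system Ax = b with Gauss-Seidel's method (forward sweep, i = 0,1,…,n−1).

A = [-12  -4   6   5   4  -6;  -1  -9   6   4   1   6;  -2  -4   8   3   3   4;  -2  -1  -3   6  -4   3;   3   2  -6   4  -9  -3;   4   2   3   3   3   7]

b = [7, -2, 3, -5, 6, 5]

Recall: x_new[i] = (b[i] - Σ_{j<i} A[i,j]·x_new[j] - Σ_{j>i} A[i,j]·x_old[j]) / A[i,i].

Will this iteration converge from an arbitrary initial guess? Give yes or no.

no

Split A = D + L + U, D = diag(-12, -9, 8, 6, -9, 7).
T_GS = -(D+L)⁻¹U: row 0 first, T[0,2] = -(6)/(-12) = +0.5000; later rows by forward substitution.
  T[0,:] = [+0.0000 -0.3333 +0.5000 +0.4167 +0.3333 -0.5000]
  T[1,:] = [+0.0000 +0.0370 +0.6111 +0.3981 +0.0741 +0.7222]
  T[2,:] = [+0.0000 -0.0648 +0.4306 -0.0718 -0.2546 -0.2639]
  T[3,:] = [+0.0000 -0.1373 +0.4838 +0.1694 +0.6628 -0.6782]
  T[4,:] = [+0.0000 -0.1207 +0.2305 +0.3505 +0.5919 -0.4650]
  T[5,:] = [+0.0000 +0.3183 -0.9509 -0.5439 -0.6402 +0.6824]
|λ(T)| sorted: 1.6702, 0.6007, 0.4391, 0.1997, 0.1203, 0.0000.
spectral radius ρ = 1.6702; 1.6702 > 1, so it fails to converge.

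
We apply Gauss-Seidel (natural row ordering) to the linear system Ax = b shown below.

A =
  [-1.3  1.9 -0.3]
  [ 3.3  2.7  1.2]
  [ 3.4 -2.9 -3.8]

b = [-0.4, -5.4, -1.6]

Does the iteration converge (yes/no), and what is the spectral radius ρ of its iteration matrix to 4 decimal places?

A = D + L + U where D = diag(-1.3, 2.7, -3.8).
T_GS = -(D+L)⁻¹U: row 0 first, T[0,1] = -(1.9)/(-1.3) = +1.4615; later rows by forward substitution.
  T[0,:] = [+0.0000  +1.4615  -0.2308]
  T[1,:] = [+0.0000  -1.7863  -0.1624]
  T[2,:] = [+0.0000  +2.6709  -0.0825]
moduli |λ_i(T)| = 1.4748, 0.3941, 0.0000.
spectral radius ρ = 1.4748; 1.4748 > 1, so it fails to converge.

no, ρ = 1.4748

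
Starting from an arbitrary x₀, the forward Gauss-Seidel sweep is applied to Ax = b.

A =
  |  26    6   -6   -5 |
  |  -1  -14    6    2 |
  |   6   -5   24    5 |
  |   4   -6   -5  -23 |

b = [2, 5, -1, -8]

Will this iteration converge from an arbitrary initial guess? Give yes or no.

Let D = diag(26, -14, 24, -23); L, U the strict triangles.
GS T = -(D+L)⁻¹U: row 0 first, T[0,1] = -(6)/(26) = -0.2308; later rows by forward substitution.
  T[0,:] = [+0.0000  -0.2308  +0.2308  +0.1923]
  T[1,:] = [+0.0000  +0.0165  +0.4121  +0.1291]
  T[2,:] = [+0.0000  +0.0611  +0.0282  -0.2295]
  T[3,:] = [+0.0000  -0.0577  -0.0735  +0.0497]
|λ(T)| sorted: 0.2654, 0.1162, 0.1162, 0.0000.
spectral radius ρ = 0.2654; 0.2654 < 1 ⇒ converges.

yes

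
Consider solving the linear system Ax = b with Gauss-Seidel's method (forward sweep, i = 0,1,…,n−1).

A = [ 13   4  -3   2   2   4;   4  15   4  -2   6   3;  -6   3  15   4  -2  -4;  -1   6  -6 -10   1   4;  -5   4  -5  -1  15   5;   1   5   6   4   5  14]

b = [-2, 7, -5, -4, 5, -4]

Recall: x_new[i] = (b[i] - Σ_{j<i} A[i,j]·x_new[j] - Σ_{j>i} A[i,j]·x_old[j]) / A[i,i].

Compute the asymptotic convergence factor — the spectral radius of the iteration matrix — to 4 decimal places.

Let D = diag(13, 15, 15, -10, 15, 14); L, U the strict triangles.
T_GS = -(D+L)⁻¹U: row 0 first, T[0,5] = -(4)/(13) = -0.3077; later rows by forward substitution.
  T[0,:] = [+0.0000, -0.3077, +0.2308, -0.1538, -0.1538, -0.3077]
  T[1,:] = [+0.0000, +0.0821, -0.3282, +0.1744, -0.3590, -0.1179]
  T[2,:] = [+0.0000, -0.1395, +0.1579, -0.3631, +0.1436, +0.1672]
  T[3,:] = [+0.0000, +0.1637, -0.3148, +0.3378, -0.1862, +0.2597]
  T[4,:] = [+0.0000, -0.1600, +0.1961, -0.1963, +0.0799, -0.3314]
  T[5,:] = [+0.0000, +0.0628, +0.0529, +0.0779, +0.1023, +0.0366]
|λ(T)| sorted: 0.8608, 0.1097, 0.0974, 0.0974, 0.0582, 0.0000.
ρ = 0.8608; 0.8608 < 1, so it converges for any x₀.

0.8608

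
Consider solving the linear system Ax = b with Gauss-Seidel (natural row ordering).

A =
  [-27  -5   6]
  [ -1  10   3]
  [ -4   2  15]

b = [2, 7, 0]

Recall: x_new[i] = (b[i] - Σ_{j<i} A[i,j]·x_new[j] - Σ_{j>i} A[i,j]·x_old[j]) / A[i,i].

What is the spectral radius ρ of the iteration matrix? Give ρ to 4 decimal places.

0.1667

A = D + L + U where D = diag(-27, 10, 15).
T_GS = -(D+L)⁻¹U: row 0 first, T[0,2] = -(6)/(-27) = +0.2222; later rows by forward substitution.
  T[0,:] = [+0.0000  -0.1852  +0.2222]
  T[1,:] = [+0.0000  -0.0185  -0.2778]
  T[2,:] = [+0.0000  -0.0469  +0.0963]
|λ(T)| sorted: 0.1667, 0.0889, 0.0000.
ρ = 0.1667; 0.1667 < 1 ⇒ converges.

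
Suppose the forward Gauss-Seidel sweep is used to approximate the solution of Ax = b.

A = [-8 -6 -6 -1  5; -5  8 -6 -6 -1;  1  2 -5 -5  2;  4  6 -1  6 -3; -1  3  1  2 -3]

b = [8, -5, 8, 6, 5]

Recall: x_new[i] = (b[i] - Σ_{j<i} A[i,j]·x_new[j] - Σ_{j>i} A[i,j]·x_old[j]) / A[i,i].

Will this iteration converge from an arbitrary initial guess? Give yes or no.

Diagonal D = diag(-8, 8, -5, 6, -3); L, U strict lower/upper.
GS T = -(D+L)⁻¹U: row 0 first, T[0,2] = -(-6)/(-8) = -0.7500; later rows by forward substitution.
  T[0,:] = [+0.0000, -0.7500, -0.7500, -0.1250, +0.6250]
  T[1,:] = [+0.0000, -0.4688, +0.2812, +0.6719, +0.5156]
  T[2,:] = [+0.0000, -0.3375, -0.0375, -0.7563, +0.7312]
  T[3,:] = [+0.0000, +0.9125, +0.2125, -0.7146, -0.3104]
  T[4,:] = [+0.0000, +0.2771, +0.6604, -0.0149, +0.3441]
eigenvalue magnitudes: 1.4016, 0.7888, 0.4517, 0.1877, 0.0000.
ρ = 1.4016; 1.4016 > 1 ⇒ diverges.

no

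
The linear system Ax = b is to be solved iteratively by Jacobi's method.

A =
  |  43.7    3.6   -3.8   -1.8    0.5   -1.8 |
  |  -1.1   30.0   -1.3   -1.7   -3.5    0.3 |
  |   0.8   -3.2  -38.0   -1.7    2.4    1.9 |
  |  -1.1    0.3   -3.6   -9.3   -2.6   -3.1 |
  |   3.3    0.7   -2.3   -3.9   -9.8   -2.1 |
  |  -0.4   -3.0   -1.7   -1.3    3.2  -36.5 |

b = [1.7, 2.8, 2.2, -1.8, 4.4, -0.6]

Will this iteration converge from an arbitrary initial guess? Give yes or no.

Let D = diag(43.7, 30, -38, -9.3, -9.8, -36.5); L, U the strict triangles.
Jacobi: T = -D⁻¹(L+U), T[0,2] = -(-3.8)/(43.7) = +0.0870; T[0,0] = 0.
  T[0,:] = [+0.0000 -0.0824 +0.0870 +0.0412 -0.0114 +0.0412]
  T[1,:] = [+0.0367 +0.0000 +0.0433 +0.0567 +0.1167 -0.0100]
  T[2,:] = [+0.0211 -0.0842 +0.0000 -0.0447 +0.0632 +0.0500]
  T[3,:] = [-0.1183 +0.0323 -0.3871 +0.0000 -0.2796 -0.3333]
  T[4,:] = [+0.3367 +0.0714 -0.2347 -0.3980 +0.0000 -0.2143]
  T[5,:] = [-0.0110 -0.0822 -0.0466 -0.0356 +0.0877 +0.0000]
eigenvalue magnitudes: 0.3680, 0.2873, 0.2873, 0.1169, 0.1169, 0.0164.
ρ = 0.3680; 0.3680 < 1, so it converges for any x₀.

yes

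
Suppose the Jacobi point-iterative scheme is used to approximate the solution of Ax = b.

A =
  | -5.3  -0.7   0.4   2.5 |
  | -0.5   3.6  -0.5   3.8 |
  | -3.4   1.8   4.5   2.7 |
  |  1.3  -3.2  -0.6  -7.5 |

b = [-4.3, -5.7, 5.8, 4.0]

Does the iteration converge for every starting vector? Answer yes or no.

yes

A = D + L + U where D = diag(-5.3, 3.6, 4.5, -7.5).
Jacobi T = -D⁻¹(L+U): T[3,2] = -(-0.6)/(-7.5) = -0.0800; T[3,3] = 0.
  T[0,:] = [+0.0000  -0.1321  +0.0755  +0.4717]
  T[1,:] = [+0.1389  +0.0000  +0.1389  -1.0556]
  T[2,:] = [+0.7556  -0.4000  +0.0000  -0.6000]
  T[3,:] = [+0.1733  -0.4267  -0.0800  +0.0000]
moduli |λ_i(T)| = 0.7564, 0.6067, 0.3707, 0.2210.
ρ = 0.7564; 0.7564 < 1, so it converges for any x₀.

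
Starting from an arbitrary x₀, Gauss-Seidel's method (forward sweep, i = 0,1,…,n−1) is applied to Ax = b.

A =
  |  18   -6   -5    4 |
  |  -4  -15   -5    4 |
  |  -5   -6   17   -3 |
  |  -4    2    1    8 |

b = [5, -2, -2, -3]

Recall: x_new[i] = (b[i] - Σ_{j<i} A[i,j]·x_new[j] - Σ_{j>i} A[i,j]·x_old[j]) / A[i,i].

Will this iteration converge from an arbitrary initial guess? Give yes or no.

yes

Let D = diag(18, -15, 17, 8); L, U the strict triangles.
Gauss-Seidel: T = -(D+L)⁻¹U, row 0 first, T[0,1] = -(-6)/(18) = +0.3333; later rows by forward substitution.
  T[0,:] = [+0.0000 +0.3333 +0.2778 -0.2222]
  T[1,:] = [+0.0000 -0.0889 -0.4074 +0.3259]
  T[2,:] = [+0.0000 +0.0667 -0.0621 +0.2261]
  T[3,:] = [+0.0000 +0.1806 +0.2485 -0.2209]
moduli |λ_i(T)| = 0.5068, 0.1391, 0.1391, 0.0000.
ρ(T) = max|λ| = 0.5068; 0.5068 < 1 ⇒ converges.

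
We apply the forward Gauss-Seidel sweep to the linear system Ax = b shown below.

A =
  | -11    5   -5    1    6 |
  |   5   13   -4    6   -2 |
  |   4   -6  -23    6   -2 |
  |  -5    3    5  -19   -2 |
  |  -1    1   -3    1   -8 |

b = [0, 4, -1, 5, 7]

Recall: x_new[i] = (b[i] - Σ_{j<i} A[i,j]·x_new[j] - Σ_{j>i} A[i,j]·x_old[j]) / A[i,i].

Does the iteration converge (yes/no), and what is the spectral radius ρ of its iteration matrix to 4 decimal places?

yes, ρ = 0.7413

Let D = diag(-11, 13, -23, -19, -8); L, U the strict triangles.
Gauss-Seidel: T = -(D+L)⁻¹U, row 0 first, T[0,2] = -(-5)/(-11) = -0.4545; later rows by forward substitution.
  T[0,:] = [+0.0000  +0.4545  -0.4545  +0.0909  +0.5455]
  T[1,:] = [+0.0000  -0.1748  +0.4825  -0.4965  -0.0559]
  T[2,:] = [+0.0000  +0.1247  -0.2049  +0.4062  +0.0225]
  T[3,:] = [+0.0000  -0.1144  +0.1419  +0.0046  -0.2517]
  T[4,:] = [+0.0000  -0.1397  +0.2117  -0.2252  -0.1151]
|roots of det(T-λI)|: 0.7413, 0.1498, 0.0657, 0.0657, 0.0000.
spectral radius ρ = 0.7413; 0.7413 < 1, so it converges for any x₀.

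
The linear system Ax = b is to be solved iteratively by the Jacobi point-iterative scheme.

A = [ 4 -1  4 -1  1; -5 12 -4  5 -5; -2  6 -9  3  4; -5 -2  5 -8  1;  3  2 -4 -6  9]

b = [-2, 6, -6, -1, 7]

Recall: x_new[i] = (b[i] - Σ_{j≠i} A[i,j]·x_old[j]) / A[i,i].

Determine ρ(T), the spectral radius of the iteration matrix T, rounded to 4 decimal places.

Let D = diag(4, 12, -9, -8, 9); L, U the strict triangles.
Jacobi: T = -D⁻¹(L+U), T[3,1] = -(-2)/(-8) = -0.2500; T[3,3] = 0.
  T[0,:] = [+0.0000  +0.2500  -1.0000  +0.2500  -0.2500]
  T[1,:] = [+0.4167  +0.0000  +0.3333  -0.4167  +0.4167]
  T[2,:] = [-0.2222  +0.6667  +0.0000  +0.3333  +0.4444]
  T[3,:] = [-0.6250  -0.2500  +0.6250  +0.0000  +0.1250]
  T[4,:] = [-0.3333  -0.2222  +0.4444  +0.6667  +0.0000]
eigenvalue magnitudes: 1.1642, 0.9347, 0.4667, 0.4667, 0.3726.
spectral radius ρ = 1.1642; 1.1642 > 1 ⇒ diverges.

1.1642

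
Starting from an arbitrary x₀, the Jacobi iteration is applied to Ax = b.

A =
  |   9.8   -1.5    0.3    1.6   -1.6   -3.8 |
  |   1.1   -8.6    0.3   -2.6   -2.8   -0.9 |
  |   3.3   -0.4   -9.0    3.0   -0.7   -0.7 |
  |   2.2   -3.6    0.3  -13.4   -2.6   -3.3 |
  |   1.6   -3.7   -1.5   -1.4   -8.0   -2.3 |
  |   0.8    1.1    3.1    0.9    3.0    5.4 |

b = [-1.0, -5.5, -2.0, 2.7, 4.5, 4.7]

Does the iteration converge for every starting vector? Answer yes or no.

Split A = D + L + U, D = diag(9.8, -8.6, -9, -13.4, -8, 5.4).
Jacobi T = -D⁻¹(L+U): T[0,4] = -(-1.6)/(9.8) = +0.1633; T[0,0] = 0.
  T[0,:] = [+0.0000 +0.1531 -0.0306 -0.1633 +0.1633 +0.3878]
  T[1,:] = [+0.1279 +0.0000 +0.0349 -0.3023 -0.3256 -0.1047]
  T[2,:] = [+0.3667 -0.0444 +0.0000 +0.3333 -0.0778 -0.0778]
  T[3,:] = [+0.1642 -0.2687 +0.0224 +0.0000 -0.1940 -0.2463]
  T[4,:] = [+0.2000 -0.4625 -0.1875 -0.1750 +0.0000 -0.2875]
  T[5,:] = [-0.1481 -0.2037 -0.5741 -0.1667 -0.5556 +0.0000]
|eigenvalues of T|: 0.9132, 0.4604, 0.4521, 0.4521, 0.2516, 0.1637.
spectral radius ρ = 0.9132; 0.9132 < 1: convergent.

yes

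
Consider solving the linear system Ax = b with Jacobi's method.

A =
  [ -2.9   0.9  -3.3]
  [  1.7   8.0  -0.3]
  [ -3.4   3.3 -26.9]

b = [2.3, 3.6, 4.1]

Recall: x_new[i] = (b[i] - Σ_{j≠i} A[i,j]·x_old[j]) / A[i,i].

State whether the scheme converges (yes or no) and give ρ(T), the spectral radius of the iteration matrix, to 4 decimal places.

A = D + L + U where D = diag(-2.9, 8, -26.9).
Jacobi T = -D⁻¹(L+U): T[2,1] = -(3.3)/(-26.9) = +0.1227; T[2,2] = 0.
  T[0,:] = [+0.0000, +0.3103, -1.1379]
  T[1,:] = [-0.2125, +0.0000, +0.0375]
  T[2,:] = [-0.1264, +0.1227, +0.0000]
|roots of det(T-λI)|: 0.3928, 0.2679, 0.2679.
ρ(T) = max|λ| = 0.3928; 0.3928 < 1, so it converges for any x₀.

yes, ρ = 0.3928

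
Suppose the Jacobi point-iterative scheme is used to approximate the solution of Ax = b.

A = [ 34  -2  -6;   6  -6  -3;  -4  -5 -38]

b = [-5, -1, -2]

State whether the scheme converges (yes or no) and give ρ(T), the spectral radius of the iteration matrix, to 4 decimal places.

Write A = D+L+U with D = diag(34, -6, -38).
T_J = -D⁻¹(L+U): T[1,0] = -(6)/(-6) = +1.0000; T[1,1] = 0.
  T[0,:] = [+0.0000  +0.0588  +0.1765]
  T[1,:] = [+1.0000  +0.0000  -0.5000]
  T[2,:] = [-0.1053  -0.1316  +0.0000]
eigenvalue magnitudes: 0.3960, 0.2254, 0.2254.
ρ(T) = max|λ| = 0.3960; 0.3960 < 1, so it converges for any x₀.

yes, ρ = 0.3960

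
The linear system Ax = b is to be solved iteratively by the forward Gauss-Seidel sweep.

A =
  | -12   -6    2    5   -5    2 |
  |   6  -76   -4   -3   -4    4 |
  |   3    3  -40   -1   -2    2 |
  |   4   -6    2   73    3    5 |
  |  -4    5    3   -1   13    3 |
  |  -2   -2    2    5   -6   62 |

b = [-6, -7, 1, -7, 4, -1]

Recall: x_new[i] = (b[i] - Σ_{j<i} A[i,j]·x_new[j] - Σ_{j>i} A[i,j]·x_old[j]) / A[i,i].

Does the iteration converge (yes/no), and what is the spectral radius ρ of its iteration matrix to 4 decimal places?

Split A = D + L + U, D = diag(-12, -76, -40, 73, 13, 62).
GS T = -(D+L)⁻¹U: row 0 first, T[0,4] = -(-5)/(-12) = -0.4167; later rows by forward substitution.
  T[0,:] = [+0.0000  -0.5000  +0.1667  +0.4167  -0.4167  +0.1667]
  T[1,:] = [+0.0000  -0.0395  -0.0395  -0.0066  -0.0855  +0.0658]
  T[2,:] = [+0.0000  -0.0405  +0.0095  +0.0058  -0.0877  +0.0674]
  T[3,:] = [+0.0000  +0.0253  -0.0126  -0.0235  -0.0229  -0.0741]
  T[4,:] = [+0.0000  -0.1274  +0.0633  +0.1276  -0.0768  -0.2260]
  T[5,:] = [+0.0000  -0.0305  +0.0109  +0.0273  -0.0190  -0.0106]
|λ(T)| sorted: 0.1621, 0.0697, 0.0697, 0.0294, 0.0087, 0.0000.
ρ = 0.1621; 0.1621 < 1: convergent.

yes, ρ = 0.1621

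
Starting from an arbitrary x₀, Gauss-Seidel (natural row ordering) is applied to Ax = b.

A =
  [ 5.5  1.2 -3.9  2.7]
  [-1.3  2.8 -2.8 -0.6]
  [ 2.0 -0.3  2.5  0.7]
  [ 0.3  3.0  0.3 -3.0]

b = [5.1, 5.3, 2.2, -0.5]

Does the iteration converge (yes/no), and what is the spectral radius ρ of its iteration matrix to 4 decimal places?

Let D = diag(5.5, 2.8, 2.5, -3); L, U the strict triangles.
T_GS = -(D+L)⁻¹U: row 0 first, T[0,3] = -(2.7)/(5.5) = -0.4909; later rows by forward substitution.
  T[0,:] = [+0.0000, -0.2182, +0.7091, -0.4909]
  T[1,:] = [+0.0000, -0.1013, +1.3292, -0.0136]
  T[2,:] = [+0.0000, +0.1624, -0.4078, +0.1111]
  T[3,:] = [+0.0000, -0.1069, +1.3594, -0.0516]
|eigenvalues of T|: 0.8906, 0.3496, 0.0196, 0.0000.
ρ(T) = max|λ| = 0.8906; 0.8906 < 1 ⇒ converges.

yes, ρ = 0.8906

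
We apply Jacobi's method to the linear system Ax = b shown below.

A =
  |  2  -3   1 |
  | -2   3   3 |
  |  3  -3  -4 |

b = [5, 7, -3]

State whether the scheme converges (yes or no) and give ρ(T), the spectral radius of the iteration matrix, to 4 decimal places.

no, ρ = 1.4123

Diagonal D = diag(2, 3, -4); L, U strict lower/upper.
Jacobi T = -D⁻¹(L+U): T[2,1] = -(-3)/(-4) = -0.7500; T[2,2] = 0.
  T[0,:] = [+0.0000, +1.5000, -0.5000]
  T[1,:] = [+0.6667, +0.0000, -1.0000]
  T[2,:] = [+0.7500, -0.7500, +0.0000]
eigenvalue magnitudes: 1.4123, 0.7871, 0.7871.
ρ(T) = max|λ| = 1.4123; 1.4123 > 1 ⇒ diverges.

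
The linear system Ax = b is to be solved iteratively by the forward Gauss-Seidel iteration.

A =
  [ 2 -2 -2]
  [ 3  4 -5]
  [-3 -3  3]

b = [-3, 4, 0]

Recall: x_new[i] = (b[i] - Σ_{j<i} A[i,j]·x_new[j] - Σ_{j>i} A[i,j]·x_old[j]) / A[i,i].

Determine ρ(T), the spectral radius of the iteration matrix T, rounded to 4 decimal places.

A = D + L + U where D = diag(2, 4, 3).
T_GS = -(D+L)⁻¹U: row 0 first, T[0,1] = -(-2)/(2) = +1.0000; later rows by forward substitution.
  T[0,:] = [+0.0000  +1.0000  +1.0000]
  T[1,:] = [+0.0000  -0.7500  +0.5000]
  T[2,:] = [+0.0000  +0.2500  +1.5000]
eigenvalue magnitudes: 1.5542, 0.8042, 0.0000.
ρ(T) = max|λ| = 1.5542; 1.5542 > 1: divergent.

1.5542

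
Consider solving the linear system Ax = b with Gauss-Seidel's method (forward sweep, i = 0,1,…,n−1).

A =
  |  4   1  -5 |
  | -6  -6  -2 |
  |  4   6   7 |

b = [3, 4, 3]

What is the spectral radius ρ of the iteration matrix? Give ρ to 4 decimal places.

A = D + L + U where D = diag(4, -6, 7).
Gauss-Seidel: T = -(D+L)⁻¹U, row 0 first, T[0,1] = -(1)/(4) = -0.2500; later rows by forward substitution.
  T[0,:] = [+0.0000 -0.2500 +1.2500]
  T[1,:] = [+0.0000 +0.2500 -1.5833]
  T[2,:] = [+0.0000 -0.0714 +0.6429]
|eigenvalues of T|: 0.8359, 0.0570, 0.0000.
spectral radius ρ = 0.8359; 0.8359 < 1: convergent.

0.8359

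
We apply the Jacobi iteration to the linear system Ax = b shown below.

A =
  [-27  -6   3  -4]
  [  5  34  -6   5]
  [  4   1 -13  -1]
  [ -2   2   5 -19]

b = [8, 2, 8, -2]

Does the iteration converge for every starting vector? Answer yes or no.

Let D = diag(-27, 34, -13, -19); L, U the strict triangles.
T_J = -D⁻¹(L+U): T[2,1] = -(1)/(-13) = +0.0769; T[2,2] = 0.
  T[0,:] = [+0.0000, -0.2222, +0.1111, -0.1481]
  T[1,:] = [-0.1471, +0.0000, +0.1765, -0.1471]
  T[2,:] = [+0.3077, +0.0769, +0.0000, -0.0769]
  T[3,:] = [-0.1053, +0.1053, +0.2632, +0.0000]
|roots of det(T-λI)|: 0.3954, 0.2480, 0.2480, 0.1302.
spectral radius ρ = 0.3954; 0.3954 < 1, so it converges for any x₀.

yes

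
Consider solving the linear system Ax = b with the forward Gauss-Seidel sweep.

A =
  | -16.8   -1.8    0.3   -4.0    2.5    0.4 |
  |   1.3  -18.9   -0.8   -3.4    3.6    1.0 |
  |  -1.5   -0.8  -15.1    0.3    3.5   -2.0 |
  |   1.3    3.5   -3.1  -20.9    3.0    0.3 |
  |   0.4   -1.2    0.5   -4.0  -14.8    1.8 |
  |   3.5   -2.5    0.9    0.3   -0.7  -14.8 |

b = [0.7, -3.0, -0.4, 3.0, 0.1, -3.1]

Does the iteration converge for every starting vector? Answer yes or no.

Diagonal D = diag(-16.8, -18.9, -15.1, -20.9, -14.8, -14.8); L, U strict lower/upper.
T_GS = -(D+L)⁻¹U: row 0 first, T[0,5] = -(0.4)/(-16.8) = +0.0238; later rows by forward substitution.
  T[0,:] = [+0.0000, -0.1071, +0.0179, -0.2381, +0.1488, +0.0238]
  T[1,:] = [+0.0000, -0.0074, -0.0411, -0.1963, +0.2007, +0.0545]
  T[2,:] = [+0.0000, +0.0110, +0.0004, +0.0539, +0.2064, -0.1377]
  T[3,:] = [+0.0000, -0.0095, -0.0058, -0.0557, +0.1558, +0.0454]
  T[4,:] = [+0.0000, +0.0007, +0.0054, +0.0263, -0.0474, +0.1009]
  T[5,:] = [+0.0000, -0.0236, +0.0108, -0.0222, +0.0192, -0.0158]
|λ(T)| sorted: 0.1670, 0.0973, 0.0973, 0.0717, 0.0033, 0.0000.
spectral radius ρ = 0.1670; 0.1670 < 1 ⇒ converges.

yes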